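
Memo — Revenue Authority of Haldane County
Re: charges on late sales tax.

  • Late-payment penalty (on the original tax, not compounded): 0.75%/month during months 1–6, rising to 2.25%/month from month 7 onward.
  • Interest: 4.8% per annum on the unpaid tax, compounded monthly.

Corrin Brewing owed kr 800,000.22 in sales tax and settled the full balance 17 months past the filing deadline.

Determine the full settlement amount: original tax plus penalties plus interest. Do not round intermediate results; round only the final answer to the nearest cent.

kr 1,090,176.41

Penalty, months 1–6: 6 × 0.75% × kr 800,000.22 = kr 36,000.01…
Penalty, months 7–17: 11 × 2.25% × kr 800,000.22 = kr 198,000.05…
Interest (4.8%/yr ÷ 12 = 0.4%/month): kr 800,000.22 × ((1 + 0.004)^17 − 1) = kr 56,176.1240…
Total = kr 800,000.22 + kr 234,000.0644… + kr 56,176.1240… = kr 1,090,176.41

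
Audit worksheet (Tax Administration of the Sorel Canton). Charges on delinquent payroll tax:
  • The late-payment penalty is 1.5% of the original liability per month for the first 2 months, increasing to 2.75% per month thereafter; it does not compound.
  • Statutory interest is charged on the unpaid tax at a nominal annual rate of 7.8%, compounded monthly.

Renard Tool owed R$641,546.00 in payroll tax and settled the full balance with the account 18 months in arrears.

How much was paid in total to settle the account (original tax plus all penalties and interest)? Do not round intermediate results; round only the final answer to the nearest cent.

Penalty, months 1–2: 2 × 1.5% × R$641,546.00 = R$19,246.38
Penalty, months 3–18: 16 × 2.75% × R$641,546.00 = R$282,280.24
Interest (7.8%/yr ÷ 12 = 0.65%/month): R$641,546.00 × ((1 + 0.0065)^18 − 1) = R$79,355.3313…
Total = R$641,546.00 + R$301,526.6200 + R$79,355.3313… = R$1,022,427.95

R$1,022,427.95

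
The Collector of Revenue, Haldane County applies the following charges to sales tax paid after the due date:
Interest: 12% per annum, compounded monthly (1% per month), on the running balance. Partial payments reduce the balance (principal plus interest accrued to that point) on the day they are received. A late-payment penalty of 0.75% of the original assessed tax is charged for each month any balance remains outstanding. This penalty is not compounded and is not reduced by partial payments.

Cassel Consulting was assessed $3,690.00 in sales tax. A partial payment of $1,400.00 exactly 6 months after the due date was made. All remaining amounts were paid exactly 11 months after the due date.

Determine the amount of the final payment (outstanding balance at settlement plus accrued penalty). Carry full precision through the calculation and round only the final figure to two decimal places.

$2,949.83

Balance at month 6: $3,690.0000 × (1 + 0.01)^6 = $3,917.0094…
After $1,400.00 payment: $3,917.0094… − $1,400.00 = $2,517.0094…
Balance at month 11: $2,517.0094… × (1 + 0.01)^5 = $2,645.4021…
Penalty: 11 × 0.75% × $3,690.00 = $304.43…
Final settlement = outstanding balance + penalty = $2,645.4021… + $304.43… = $2,949.83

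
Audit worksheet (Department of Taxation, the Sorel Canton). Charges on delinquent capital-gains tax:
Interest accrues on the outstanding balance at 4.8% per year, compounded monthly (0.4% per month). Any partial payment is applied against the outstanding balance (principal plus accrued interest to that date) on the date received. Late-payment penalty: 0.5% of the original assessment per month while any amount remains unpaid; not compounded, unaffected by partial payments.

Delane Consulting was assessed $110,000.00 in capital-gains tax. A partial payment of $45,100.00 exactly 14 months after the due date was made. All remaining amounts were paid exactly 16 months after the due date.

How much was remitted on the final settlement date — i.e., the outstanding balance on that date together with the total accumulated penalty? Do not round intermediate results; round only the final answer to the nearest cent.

Balance at month 14: $110,000.0000 × (1 + 0.004)^14 = $116,322.7510…
After $45,100.00 payment: $116,322.7510… − $45,100.00 = $71,222.7510…
Balance at month 16: $71,222.7510… × (1 + 0.004)^2 = $71,793.6725…
Penalty: 16 × 0.5% × $110,000.00 = $8,800.00
Final settlement = outstanding balance + penalty = $71,793.6725… + $8,800.00 = $80,593.67

$80,593.67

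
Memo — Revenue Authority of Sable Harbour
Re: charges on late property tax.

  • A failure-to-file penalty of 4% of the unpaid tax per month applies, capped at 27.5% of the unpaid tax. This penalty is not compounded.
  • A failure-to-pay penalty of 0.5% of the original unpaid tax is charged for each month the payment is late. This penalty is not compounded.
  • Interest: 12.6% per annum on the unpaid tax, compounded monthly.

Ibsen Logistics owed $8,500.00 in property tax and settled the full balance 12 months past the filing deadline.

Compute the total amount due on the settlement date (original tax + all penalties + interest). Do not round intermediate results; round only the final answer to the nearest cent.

$12,482.57

Failure-to-file: 12 × 4% × $8,500.00 = $4,080.00, capped at 27.5% × $8,500.00 = $2,337.50
Failure-to-pay penalty: 12 × 0.5% × $8,500.00 = $510.00
Interest (12.6%/yr ÷ 12 = 1.05%/month): $8,500.00 × ((1 + 0.0105)^12 − 1) = $1,135.0670…
Total = $8,500.00 + $2,847.5000 + $1,135.0670… = $12,482.57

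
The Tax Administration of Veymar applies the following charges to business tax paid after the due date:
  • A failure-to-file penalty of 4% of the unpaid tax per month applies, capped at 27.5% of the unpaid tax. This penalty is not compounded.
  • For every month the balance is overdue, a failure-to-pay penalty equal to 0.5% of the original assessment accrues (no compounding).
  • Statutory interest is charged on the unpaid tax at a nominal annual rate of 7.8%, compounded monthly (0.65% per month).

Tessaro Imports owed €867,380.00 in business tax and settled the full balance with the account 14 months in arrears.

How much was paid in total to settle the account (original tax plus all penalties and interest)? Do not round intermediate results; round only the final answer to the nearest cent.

Failure-to-file: 14 × 4% × €867,380.00 = €485,732.80, capped at 27.5% × €867,380.00 = €238,529.50
Failure-to-pay penalty = 0.5% × €867,380.00 × 14 mo = €60,716.60
Interest: €867,380.00 × ((1 + 0.0065)^14 − 1) = €867,380.00 × 0.0949465… = €82,354.7158…
Total = €867,380.00 + €299,246.1000 + €82,354.7158… = €1,248,980.82

€1,248,980.82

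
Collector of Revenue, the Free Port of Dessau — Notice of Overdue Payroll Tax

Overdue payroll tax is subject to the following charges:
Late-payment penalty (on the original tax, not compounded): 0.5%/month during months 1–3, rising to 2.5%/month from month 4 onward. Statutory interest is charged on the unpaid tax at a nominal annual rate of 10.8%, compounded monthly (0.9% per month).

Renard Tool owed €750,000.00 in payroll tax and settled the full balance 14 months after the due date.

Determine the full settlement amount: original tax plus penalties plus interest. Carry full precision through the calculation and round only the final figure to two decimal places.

€1,067,732.28

Penalty, months 1–3: 3 × 0.5% × €750,000.00 = €11,250.00
Penalty, months 4–14: 11 × 2.5% × €750,000.00 = €206,250.00
Interest: €750,000.00 × ((1 + 0.009)^14 − 1) = €750,000.00 × 0.1336430… = €100,232.2825…
Total = €750,000.00 + €217,500.0000 + €100,232.2825… = €1,067,732.28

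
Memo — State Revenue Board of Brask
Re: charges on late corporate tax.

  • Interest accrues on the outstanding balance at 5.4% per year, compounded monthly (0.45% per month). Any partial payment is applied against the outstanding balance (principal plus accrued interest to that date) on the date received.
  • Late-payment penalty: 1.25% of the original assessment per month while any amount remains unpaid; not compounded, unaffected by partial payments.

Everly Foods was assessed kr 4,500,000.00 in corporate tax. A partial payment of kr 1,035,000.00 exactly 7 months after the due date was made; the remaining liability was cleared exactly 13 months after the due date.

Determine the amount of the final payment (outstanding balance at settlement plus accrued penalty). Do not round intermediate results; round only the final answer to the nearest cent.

Balance at month 7: kr 4,500,000.0000 × (1 + 0.0045)^7 = kr 4,643,678.0419…
After kr 1,035,000.00 payment: kr 4,643,678.0419… − kr 1,035,000.00 = kr 3,608,678.0419…
Balance at month 13: kr 3,608,678.0419… × (1 + 0.0045)^6 = kr 3,707,215.0841…
Penalty: 13 × 1.25% × kr 4,500,000.00 = kr 731,250.00
Final settlement = outstanding balance + penalty = kr 3,707,215.0841… + kr 731,250.00 = kr 4,438,465.08

kr 4,438,465.08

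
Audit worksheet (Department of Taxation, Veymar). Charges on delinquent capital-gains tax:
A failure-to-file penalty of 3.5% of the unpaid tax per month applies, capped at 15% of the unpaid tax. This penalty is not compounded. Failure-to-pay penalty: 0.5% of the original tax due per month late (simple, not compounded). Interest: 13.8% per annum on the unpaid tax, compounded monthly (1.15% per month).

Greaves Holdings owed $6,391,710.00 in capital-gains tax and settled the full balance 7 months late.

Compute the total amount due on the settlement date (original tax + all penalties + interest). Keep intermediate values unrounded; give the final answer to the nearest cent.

$8,106,804.56

Failure-to-file: 7 × 3.5% × $6,391,710.00 = $1,565,968.95, capped at 15% × $6,391,710.00 = $958,756.50
Failure-to-pay penalty: 7 × 0.5% × $6,391,710.00 = $223,709.85
Interest: $6,391,710.00 × ((1 + 0.0115)^7 − 1) = $6,391,710.00 × 0.0833311… = $532,628.2061…
Total = $6,391,710.00 + $1,182,466.3500 + $532,628.2061… = $8,106,804.56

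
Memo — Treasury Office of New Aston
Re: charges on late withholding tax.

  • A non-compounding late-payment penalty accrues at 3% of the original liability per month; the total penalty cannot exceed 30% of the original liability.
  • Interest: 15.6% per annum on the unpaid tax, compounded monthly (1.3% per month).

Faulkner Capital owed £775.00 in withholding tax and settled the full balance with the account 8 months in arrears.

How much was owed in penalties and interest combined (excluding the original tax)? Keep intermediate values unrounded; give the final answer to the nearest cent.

Penalty: 8 × 3% × £775.00 = £186.00 (below the 30% cap of £232.50)
Interest: £775.00 × ((1 + 0.013)^8 − 1) = £775.00 × 0.1088571… = £84.3642…
Penalties + interest = £186.0000 + £84.3642… = £270.36

£270.36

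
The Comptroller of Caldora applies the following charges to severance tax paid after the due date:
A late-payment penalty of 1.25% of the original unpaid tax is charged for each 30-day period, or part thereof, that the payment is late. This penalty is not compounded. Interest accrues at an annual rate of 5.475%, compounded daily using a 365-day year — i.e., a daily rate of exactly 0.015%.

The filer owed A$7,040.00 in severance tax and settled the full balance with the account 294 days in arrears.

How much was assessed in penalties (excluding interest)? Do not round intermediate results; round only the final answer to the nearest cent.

A$880.00

Penalty periods: ⌈294/30⌉ = 10; penalty = 10 × 1.25% × A$7,040.00 = A$880.00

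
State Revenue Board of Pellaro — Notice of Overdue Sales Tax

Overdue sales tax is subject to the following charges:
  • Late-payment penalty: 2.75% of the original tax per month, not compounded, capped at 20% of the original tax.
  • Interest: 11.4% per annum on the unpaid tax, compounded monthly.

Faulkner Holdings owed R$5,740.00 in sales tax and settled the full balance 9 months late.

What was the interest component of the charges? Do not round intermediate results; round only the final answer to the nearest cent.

Interest (11.4%/yr ÷ 12 = 0.95%/month): R$5,740.00 × ((1 + 0.0095)^9 − 1) = R$509.8386…

R$509.84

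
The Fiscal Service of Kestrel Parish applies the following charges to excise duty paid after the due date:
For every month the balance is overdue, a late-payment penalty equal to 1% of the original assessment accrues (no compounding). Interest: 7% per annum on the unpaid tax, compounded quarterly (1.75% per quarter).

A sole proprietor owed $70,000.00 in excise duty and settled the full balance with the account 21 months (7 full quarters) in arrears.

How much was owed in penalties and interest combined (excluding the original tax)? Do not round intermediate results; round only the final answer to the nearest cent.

$23,738.55

Late-payment penalty: 21 × 1% × $70,000.00 = $14,700.00
Interest: $70,000.00 × ((1 + 0.0175)^7 − 1) = $70,000.00 × 0.1291221… = $9,038.5502…
Penalties + interest = $14,700.0000 + $9,038.5502… = $23,738.55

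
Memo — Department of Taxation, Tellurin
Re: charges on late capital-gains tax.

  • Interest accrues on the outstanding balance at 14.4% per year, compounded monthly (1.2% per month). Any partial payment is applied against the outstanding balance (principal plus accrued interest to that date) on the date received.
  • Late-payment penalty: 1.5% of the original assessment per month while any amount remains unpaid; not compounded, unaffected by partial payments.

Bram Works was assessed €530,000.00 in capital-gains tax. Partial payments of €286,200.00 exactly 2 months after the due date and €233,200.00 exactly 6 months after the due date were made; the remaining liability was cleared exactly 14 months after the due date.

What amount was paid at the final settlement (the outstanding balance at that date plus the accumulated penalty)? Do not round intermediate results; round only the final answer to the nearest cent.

€150,834.74

Balance at month 2: €530,000.0000 × (1 + 0.012)^2 = €542,796.3200
After €286,200.00 payment: €542,796.3200 − €286,200.00 = €256,596.3200
Balance at month 6: €256,596.3200 × (1 + 0.012)^4 = €269,136.4215…
After €233,200.00 payment: €269,136.4215… − €233,200.00 = €35,936.4215…
Balance at month 14: €35,936.4215… × (1 + 0.012)^8 = €39,534.7438…
Penalty: 14 × 1.5% × €530,000.00 = €111,300.00
Final settlement = outstanding balance + penalty = €39,534.7438… + €111,300.00 = €150,834.74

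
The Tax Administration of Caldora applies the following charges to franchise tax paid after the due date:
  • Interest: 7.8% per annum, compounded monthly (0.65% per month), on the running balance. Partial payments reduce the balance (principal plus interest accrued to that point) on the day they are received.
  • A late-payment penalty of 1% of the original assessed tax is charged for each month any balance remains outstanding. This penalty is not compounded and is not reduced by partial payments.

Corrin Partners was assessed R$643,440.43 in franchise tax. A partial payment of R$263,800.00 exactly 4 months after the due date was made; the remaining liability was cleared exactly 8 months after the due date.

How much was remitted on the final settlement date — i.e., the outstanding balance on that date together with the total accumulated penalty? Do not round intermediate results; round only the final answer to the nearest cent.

Balance at month 4: R$643,440.4300 × (1 + 0.0065)^4 = R$660,333.7013…
After R$263,800.00 payment: R$660,333.7013… − R$263,800.00 = R$396,533.7013…
Balance at month 8: R$396,533.7013… × (1 + 0.0065)^4 = R$406,944.5351…
Penalty: 8 × 1% × R$643,440.43 = R$51,475.23…
Final settlement = outstanding balance + penalty = R$406,944.5351… + R$51,475.23… = R$458,419.77

R$458,419.77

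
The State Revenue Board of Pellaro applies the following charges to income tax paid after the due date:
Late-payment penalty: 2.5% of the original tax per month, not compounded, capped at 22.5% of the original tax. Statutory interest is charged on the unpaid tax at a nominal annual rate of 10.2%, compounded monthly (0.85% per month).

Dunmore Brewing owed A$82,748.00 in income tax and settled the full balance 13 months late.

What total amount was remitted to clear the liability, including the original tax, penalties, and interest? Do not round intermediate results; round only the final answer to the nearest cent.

Penalty (uncapped): 13 × 2.5% × A$82,748.00 = A$26,893.10; cap = 22.5% × A$82,748.00 = A$18,618.30 → penalty = A$18,618.30
Interest: A$82,748.00 × ((1 + 0.0085)^13 − 1) = A$82,748.00 × 0.1163149… = A$9,624.8278…
Total = A$82,748.00 + A$18,618.3000 + A$9,624.8278… = A$110,991.13

A$110,991.13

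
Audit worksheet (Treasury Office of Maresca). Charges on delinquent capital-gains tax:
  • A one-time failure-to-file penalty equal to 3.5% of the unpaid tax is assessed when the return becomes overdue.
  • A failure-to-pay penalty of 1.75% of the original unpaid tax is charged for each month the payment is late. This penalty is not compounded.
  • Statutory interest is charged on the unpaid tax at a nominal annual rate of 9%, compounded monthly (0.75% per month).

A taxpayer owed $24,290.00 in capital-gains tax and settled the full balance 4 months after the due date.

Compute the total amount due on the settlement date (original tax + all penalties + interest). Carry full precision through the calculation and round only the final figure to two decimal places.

Failure-to-file penalty: 3.5% × $24,290.00 = $850.15
Failure-to-pay penalty = 1.75% × $24,290.00 × 4 mo = $1,700.30
Interest: $24,290.00 × ((1 + 0.0075)^4 − 1) = $24,290.00 × 0.0303392… = $736.9389…
Total = $24,290.00 + $2,550.4500 + $736.9389… = $27,577.39

$27,577.39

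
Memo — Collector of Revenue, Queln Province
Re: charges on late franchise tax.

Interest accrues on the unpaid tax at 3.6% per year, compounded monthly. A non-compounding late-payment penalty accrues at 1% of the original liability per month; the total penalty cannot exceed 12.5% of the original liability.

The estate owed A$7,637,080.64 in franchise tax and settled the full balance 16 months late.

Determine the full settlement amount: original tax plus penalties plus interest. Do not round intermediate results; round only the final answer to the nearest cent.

Penalty (uncapped): 16 × 1% × A$7,637,080.64 = A$1,221,932.90…; cap = 12.5% × A$7,637,080.64 = A$954,635.08 → penalty = A$954,635.08
Interest (3.6%/yr ÷ 12 = 0.3%/month): A$7,637,080.64 × ((1 + 0.003)^16 − 1) = A$374,944.5245…
Total = A$7,637,080.64 + A$954,635.0800 + A$374,944.5245… = A$8,966,660.24

A$8,966,660.24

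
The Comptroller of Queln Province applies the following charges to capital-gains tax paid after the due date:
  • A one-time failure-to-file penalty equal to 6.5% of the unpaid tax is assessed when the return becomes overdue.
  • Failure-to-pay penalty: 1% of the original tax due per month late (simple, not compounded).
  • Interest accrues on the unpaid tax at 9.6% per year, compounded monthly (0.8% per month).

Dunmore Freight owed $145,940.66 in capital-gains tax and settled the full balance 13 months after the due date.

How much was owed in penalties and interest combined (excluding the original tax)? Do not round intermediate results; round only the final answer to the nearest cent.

$44,386.60

Failure-to-file penalty: 6.5% × $145,940.66 = $9,486.14…
Failure-to-pay penalty = 1% × $145,940.66 × 13 mo = $18,972.29…
Interest: $145,940.66 × ((1 + 0.008)^13 − 1) = $145,940.66 × 0.1091414… = $15,928.1684…
Penalties + interest = $28,458.4287 + $15,928.1684… = $44,386.60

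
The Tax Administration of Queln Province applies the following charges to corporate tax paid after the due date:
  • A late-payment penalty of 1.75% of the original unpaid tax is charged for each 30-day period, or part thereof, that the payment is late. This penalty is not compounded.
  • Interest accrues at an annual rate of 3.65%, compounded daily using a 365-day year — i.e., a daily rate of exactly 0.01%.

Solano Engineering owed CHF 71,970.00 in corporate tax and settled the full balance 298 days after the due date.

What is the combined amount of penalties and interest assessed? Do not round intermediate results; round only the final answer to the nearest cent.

Penalty periods: ⌈298/30⌉ = 10; penalty = 10 × 1.75% × CHF 71,970.00 = CHF 12,594.75
Interest: CHF 71,970.00 × ((1 + 0.0001)^298 − 1) = CHF 71,970.00 × 0.03024693… = CHF 2,176.8715…
Penalties + interest = CHF 12,594.7500 + CHF 2,176.8715… = CHF 14,771.62

CHF 14,771.62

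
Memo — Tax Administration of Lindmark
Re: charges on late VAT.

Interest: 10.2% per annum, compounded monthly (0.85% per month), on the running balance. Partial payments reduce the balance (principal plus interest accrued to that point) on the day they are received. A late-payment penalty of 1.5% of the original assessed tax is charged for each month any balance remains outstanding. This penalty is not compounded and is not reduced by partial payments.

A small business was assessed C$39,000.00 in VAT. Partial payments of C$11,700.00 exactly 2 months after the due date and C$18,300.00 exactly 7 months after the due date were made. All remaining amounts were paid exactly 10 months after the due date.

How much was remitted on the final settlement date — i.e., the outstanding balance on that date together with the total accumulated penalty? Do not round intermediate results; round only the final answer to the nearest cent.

C$17,004.41

Balance at month 2: C$39,000.0000 × (1 + 0.0085)^2 = C$39,665.8178…
After C$11,700.00 payment: C$39,665.8178… − C$11,700.00 = C$27,965.8178…
Balance at month 7: C$27,965.8178… × (1 + 0.0085)^5 = C$29,174.7428…
After C$18,300.00 payment: C$29,174.7428… − C$18,300.00 = C$10,874.7428…
Balance at month 10: C$10,874.7428… × (1 + 0.0085)^3 = C$11,154.4125…
Penalty: 10 × 1.5% × C$39,000.00 = C$5,850.00
Final settlement = outstanding balance + penalty = C$11,154.4125… + C$5,850.00 = C$17,004.41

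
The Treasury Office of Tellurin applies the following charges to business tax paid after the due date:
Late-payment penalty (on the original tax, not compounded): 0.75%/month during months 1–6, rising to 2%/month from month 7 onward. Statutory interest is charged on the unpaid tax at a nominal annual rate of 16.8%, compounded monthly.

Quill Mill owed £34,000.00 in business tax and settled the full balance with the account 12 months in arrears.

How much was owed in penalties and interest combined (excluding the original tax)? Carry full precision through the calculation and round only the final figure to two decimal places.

Penalty, months 1–6: 6 × 0.75% × £34,000.00 = £1,530.00
Penalty, months 7–12: 6 × 2% × £34,000.00 = £4,080.00
Interest (16.8%/yr ÷ 12 = 1.4%/month): £34,000.00 × ((1 + 0.014)^12 − 1) = £6,173.0104…
Penalties + interest = £5,610.0000 + £6,173.0104… = £11,783.01

£11,783.01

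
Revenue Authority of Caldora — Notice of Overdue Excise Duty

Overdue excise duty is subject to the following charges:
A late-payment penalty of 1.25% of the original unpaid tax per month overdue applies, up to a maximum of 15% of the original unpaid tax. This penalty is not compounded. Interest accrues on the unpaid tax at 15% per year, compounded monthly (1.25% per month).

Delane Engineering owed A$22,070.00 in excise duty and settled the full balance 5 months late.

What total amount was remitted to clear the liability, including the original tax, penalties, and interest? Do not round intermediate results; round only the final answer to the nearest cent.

Penalty: 5 × 1.25% × A$22,070.00 = A$1,379.38… (below the 15% cap of A$3,310.50)
Interest: A$22,070.00 × ((1 + 0.0125)^5 − 1) = A$22,070.00 × 0.0640822… = A$1,414.2931…
Total = A$22,070.00 + A$1,379.3750 + A$1,414.2931… = A$24,863.67

A$24,863.67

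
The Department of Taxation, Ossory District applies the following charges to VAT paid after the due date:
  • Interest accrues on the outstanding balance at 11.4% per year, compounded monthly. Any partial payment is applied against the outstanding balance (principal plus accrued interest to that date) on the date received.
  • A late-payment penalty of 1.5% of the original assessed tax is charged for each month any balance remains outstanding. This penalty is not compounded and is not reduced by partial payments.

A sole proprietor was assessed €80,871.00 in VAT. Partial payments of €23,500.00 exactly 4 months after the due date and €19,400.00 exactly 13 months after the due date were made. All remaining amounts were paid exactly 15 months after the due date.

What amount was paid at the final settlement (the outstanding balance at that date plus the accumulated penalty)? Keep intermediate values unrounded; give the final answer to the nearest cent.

€65,543.78

Monthly rate = 11.4% ÷ 12 = 0.95%
Balance at month 4: €80,871.0000 × (1 + 0.0095)^4 = €83,988.1677…
After €23,500.00 payment: €83,988.1677… − €23,500.00 = €60,488.1677…
Balance at month 13: €60,488.1677… × (1 + 0.0095)^9 = €65,860.8510…
After €19,400.00 payment: €65,860.8510… − €19,400.00 = €46,460.8510…
Balance at month 15: €46,460.8510… × (1 + 0.0095)^2 = €47,347.8003…
Penalty: 15 × 1.5% × €80,871.00 = €18,195.98…
Final settlement = outstanding balance + penalty = €47,347.8003… + €18,195.98… = €65,543.78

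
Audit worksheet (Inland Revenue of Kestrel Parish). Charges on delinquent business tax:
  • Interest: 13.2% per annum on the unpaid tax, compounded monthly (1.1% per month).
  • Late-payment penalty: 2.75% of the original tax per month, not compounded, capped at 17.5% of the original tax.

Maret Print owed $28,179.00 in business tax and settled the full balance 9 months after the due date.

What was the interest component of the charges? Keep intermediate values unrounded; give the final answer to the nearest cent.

Interest: $28,179.00 × ((1 + 0.011)^9 − 1) = $28,179.00 × 0.1034697… = $2,915.6718…

$2,915.67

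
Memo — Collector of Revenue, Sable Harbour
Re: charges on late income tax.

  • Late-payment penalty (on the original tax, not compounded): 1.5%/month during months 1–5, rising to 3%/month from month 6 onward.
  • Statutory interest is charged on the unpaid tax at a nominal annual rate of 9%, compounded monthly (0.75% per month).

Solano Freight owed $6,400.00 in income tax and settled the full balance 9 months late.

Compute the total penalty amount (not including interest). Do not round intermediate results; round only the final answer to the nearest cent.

$1,248.00

Penalty, months 1–5: 5 × 1.5% × $6,400.00 = $480.00
Penalty, months 6–9: 4 × 3% × $6,400.00 = $768.00
Total penalty = $480.00 + $768.00 = $1,248.00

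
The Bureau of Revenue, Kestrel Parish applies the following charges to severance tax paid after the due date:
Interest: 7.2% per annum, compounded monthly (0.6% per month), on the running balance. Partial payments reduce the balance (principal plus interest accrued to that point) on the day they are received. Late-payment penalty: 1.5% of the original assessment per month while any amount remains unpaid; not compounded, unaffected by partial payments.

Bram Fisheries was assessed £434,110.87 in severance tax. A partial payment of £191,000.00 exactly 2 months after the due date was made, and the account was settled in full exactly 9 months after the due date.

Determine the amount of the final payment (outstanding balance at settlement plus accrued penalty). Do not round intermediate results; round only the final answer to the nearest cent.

£317,560.53

Balance at month 2: £434,110.8700 × (1 + 0.006)^2 = £439,335.8284…
After £191,000.00 payment: £439,335.8284… − £191,000.00 = £248,335.8284…
Balance at month 9: £248,335.8284… × (1 + 0.006)^7 = £258,955.5638…
Penalty: 9 × 1.5% × £434,110.87 = £58,604.97…
Final settlement = outstanding balance + penalty = £258,955.5638… + £58,604.97… = £317,560.53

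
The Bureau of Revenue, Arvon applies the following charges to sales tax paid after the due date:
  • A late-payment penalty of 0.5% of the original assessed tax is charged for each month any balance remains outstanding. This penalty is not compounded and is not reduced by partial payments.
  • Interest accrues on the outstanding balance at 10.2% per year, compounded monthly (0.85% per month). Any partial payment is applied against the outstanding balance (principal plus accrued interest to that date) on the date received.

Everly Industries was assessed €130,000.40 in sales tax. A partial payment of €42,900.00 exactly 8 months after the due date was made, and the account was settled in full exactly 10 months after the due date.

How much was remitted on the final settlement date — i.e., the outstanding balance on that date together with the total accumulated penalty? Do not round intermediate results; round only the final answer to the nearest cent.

Balance at month 8: €130,000.4000 × (1 + 0.0085)^8 = €139,107.9367…
After €42,900.00 payment: €139,107.9367… − €42,900.00 = €96,207.9367…
Balance at month 10: €96,207.9367… × (1 + 0.0085)^2 = €97,850.4226…
Penalty: 10 × 0.5% × €130,000.40 = €6,500.02
Final settlement = outstanding balance + penalty = €97,850.4226… + €6,500.02 = €104,350.44

€104,350.44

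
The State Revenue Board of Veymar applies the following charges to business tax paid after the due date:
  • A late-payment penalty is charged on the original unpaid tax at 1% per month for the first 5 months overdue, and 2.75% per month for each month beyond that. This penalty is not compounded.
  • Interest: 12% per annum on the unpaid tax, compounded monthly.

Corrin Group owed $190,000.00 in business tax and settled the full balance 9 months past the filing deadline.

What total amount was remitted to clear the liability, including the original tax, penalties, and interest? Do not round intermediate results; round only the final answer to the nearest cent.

Penalty, months 1–5: 5 × 1% × $190,000.00 = $9,500.00
Penalty, months 6–9: 4 × 2.75% × $190,000.00 = $20,900.00
Interest (12%/yr ÷ 12 = 1%/month): $190,000.00 × ((1 + 0.01)^9 − 1) = $17,800.2018…
Total = $190,000.00 + $30,400.0000 + $17,800.2018… = $238,200.20

$238,200.20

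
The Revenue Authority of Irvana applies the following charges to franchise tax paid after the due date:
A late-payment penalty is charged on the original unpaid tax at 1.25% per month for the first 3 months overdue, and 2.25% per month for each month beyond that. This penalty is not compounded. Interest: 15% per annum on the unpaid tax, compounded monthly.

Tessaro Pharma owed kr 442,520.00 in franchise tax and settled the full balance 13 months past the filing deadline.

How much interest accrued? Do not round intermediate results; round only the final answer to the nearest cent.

kr 77,557.80

Interest (15%/yr ÷ 12 = 1.25%/month): kr 442,520.00 × ((1 + 0.0125)^13 − 1) = kr 77,557.8028…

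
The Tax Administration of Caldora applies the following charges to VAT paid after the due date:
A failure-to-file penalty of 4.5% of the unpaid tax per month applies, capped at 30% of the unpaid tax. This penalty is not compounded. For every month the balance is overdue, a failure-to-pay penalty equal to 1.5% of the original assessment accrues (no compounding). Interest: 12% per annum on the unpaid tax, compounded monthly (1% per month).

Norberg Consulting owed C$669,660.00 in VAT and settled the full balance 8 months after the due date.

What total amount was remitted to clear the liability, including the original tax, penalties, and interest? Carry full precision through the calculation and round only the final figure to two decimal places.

C$1,006,403.02

Failure-to-file: 8 × 4.5% × C$669,660.00 = C$241,077.60, capped at 30% × C$669,660.00 = C$200,898.00
Failure-to-pay penalty: 8 × 1.5% × C$669,660.00 = C$80,359.20
Interest: C$669,660.00 × ((1 + 0.01)^8 − 1) = C$669,660.00 × 0.0828567… = C$55,485.8215…
Total = C$669,660.00 + C$281,257.2000 + C$55,485.8215… = C$1,006,403.02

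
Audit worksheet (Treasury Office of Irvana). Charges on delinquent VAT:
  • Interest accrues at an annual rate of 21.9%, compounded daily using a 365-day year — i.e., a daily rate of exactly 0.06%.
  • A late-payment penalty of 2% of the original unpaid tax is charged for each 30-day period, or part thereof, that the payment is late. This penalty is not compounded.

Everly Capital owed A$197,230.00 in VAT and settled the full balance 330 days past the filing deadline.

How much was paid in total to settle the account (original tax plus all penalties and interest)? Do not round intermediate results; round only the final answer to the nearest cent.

Penalty periods: ⌈330/30⌉ = 11; penalty = 11 × 2% × A$197,230.00 = A$43,390.60
Interest: A$197,230.00 × ((1 + 0.0006)^330 − 1) = A$197,230.00 × 0.21889002… = A$43,171.6784…
Total = A$197,230.00 + A$43,390.6000 + A$43,171.6784… = A$283,792.28

A$283,792.28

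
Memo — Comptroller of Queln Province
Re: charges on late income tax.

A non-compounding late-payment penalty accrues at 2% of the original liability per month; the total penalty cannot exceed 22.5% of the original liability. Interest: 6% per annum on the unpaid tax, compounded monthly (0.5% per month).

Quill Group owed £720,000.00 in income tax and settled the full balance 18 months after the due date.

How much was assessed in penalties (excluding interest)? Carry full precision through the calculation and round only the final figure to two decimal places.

£162,000.00

Penalty (uncapped): 18 × 2% × £720,000.00 = £259,200.00; cap = 22.5% × £720,000.00 = £162,000.00 → penalty = £162,000.00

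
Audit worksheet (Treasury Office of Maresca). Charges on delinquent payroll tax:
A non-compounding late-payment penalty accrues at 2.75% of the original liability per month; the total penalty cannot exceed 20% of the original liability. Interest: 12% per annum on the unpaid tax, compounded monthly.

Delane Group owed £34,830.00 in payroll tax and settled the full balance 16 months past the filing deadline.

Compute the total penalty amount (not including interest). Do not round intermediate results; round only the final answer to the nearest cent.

Penalty (uncapped): 16 × 2.75% × £34,830.00 = £15,325.20; cap = 20% × £34,830.00 = £6,966.00 → penalty = £6,966.00

£6,966.00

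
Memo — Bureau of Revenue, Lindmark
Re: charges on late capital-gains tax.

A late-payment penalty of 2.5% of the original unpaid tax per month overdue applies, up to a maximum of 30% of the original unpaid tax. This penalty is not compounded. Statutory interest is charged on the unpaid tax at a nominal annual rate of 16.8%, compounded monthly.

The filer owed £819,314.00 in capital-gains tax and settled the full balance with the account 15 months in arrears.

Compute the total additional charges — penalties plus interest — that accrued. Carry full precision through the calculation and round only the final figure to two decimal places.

£435,778.87

Penalty (uncapped): 15 × 2.5% × £819,314.00 = £307,242.75; cap = 30% × £819,314.00 = £245,794.20 → penalty = £245,794.20
Interest (16.8%/yr ÷ 12 = 1.4%/month): £819,314.00 × ((1 + 0.014)^15 − 1) = £189,984.6698…
Penalties + interest = £245,794.2000 + £189,984.6698… = £435,778.87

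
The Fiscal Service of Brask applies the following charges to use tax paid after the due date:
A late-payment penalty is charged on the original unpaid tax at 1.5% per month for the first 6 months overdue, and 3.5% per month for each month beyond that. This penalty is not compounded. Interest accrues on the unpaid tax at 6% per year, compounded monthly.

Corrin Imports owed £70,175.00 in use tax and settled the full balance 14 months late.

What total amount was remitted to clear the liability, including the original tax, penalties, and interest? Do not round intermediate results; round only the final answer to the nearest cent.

Penalty, months 1–6: 6 × 1.5% × £70,175.00 = £6,315.75
Penalty, months 7–14: 8 × 3.5% × £70,175.00 = £19,649.00
Interest (6%/yr ÷ 12 = 0.5%/month): £70,175.00 × ((1 + 0.005)^14 − 1) = £5,075.1354…
Total = £70,175.00 + £25,964.7500 + £5,075.1354… = £101,214.89

£101,214.89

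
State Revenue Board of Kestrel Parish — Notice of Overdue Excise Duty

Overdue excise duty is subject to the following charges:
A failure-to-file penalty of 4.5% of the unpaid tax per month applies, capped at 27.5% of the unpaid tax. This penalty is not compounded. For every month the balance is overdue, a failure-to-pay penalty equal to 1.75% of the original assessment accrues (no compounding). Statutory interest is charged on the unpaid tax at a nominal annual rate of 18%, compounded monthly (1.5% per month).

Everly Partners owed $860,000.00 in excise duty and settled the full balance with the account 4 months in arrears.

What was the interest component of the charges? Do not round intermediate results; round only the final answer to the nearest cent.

$52,772.65

Interest: $860,000.00 × ((1 + 0.015)^4 − 1) = $860,000.00 × 0.0613636… = $52,772.6535…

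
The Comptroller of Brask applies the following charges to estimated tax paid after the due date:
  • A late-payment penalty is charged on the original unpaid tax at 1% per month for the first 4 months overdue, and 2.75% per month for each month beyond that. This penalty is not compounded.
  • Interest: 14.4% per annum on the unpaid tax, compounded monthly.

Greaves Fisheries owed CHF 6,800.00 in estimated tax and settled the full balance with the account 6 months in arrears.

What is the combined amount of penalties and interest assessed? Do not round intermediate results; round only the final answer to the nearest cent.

Penalty, months 1–4: 4 × 1% × CHF 6,800.00 = CHF 272.00
Penalty, months 5–6: 2 × 2.75% × CHF 6,800.00 = CHF 374.00
Interest (14.4%/yr ÷ 12 = 1.2%/month): CHF 6,800.00 × ((1 + 0.012)^6 − 1) = CHF 504.5251…
Penalties + interest = CHF 646.0000 + CHF 504.5251… = CHF 1,150.53

CHF 1,150.53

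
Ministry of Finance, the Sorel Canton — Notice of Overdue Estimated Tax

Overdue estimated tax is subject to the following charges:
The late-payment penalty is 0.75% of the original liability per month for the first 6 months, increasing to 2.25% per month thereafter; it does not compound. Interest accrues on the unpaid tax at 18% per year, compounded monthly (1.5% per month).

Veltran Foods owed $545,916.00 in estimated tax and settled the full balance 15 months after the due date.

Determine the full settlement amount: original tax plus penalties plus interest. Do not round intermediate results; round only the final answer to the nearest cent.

$817,635.90

Penalty, months 1–6: 6 × 0.75% × $545,916.00 = $24,566.22
Penalty, months 7–15: 9 × 2.25% × $545,916.00 = $110,547.99
Interest: $545,916.00 × ((1 + 0.015)^15 − 1) = $545,916.00 × 0.2502321… = $136,605.6889…
Total = $545,916.00 + $135,114.2100 + $136,605.6889… = $817,635.90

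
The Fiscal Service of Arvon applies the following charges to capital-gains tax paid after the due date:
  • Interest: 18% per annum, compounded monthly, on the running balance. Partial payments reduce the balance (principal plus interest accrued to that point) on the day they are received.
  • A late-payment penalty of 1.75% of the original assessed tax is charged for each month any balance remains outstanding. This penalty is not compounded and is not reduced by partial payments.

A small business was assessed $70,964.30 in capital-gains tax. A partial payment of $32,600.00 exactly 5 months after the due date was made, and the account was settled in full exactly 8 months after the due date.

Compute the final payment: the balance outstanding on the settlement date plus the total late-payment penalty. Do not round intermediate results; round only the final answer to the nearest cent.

Monthly rate = 18% ÷ 12 = 1.5%
Balance at month 5: $70,964.3000 × (1 + 0.015)^5 = $76,448.7052…
After $32,600.00 payment: $76,448.7052… − $32,600.00 = $43,848.7052…
Balance at month 8: $43,848.7052… × (1 + 0.015)^3 = $45,851.6428…
Penalty: 8 × 1.75% × $70,964.30 = $9,935.00…
Final settlement = outstanding balance + penalty = $45,851.6428… + $9,935.00… = $55,786.64

$55,786.64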